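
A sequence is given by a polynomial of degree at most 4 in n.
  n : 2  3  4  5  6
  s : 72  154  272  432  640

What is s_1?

82  118  160  208
36  42  48
6  6
The third differences are constant at 6.
Work back: 36 − 6 = 30;  82 − 30 = 52;  72 − 52 = 20

20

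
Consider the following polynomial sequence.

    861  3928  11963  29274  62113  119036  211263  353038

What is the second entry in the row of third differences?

6252

First differences: 3067, 8035, 17311, 32839, 56923, 92227, 141775
Second differences: 4968, 9276, 15528, 24084, 35304, 49548
Third differences: 4308, 6252, 8556, 11220, 14244
Fourth differences: 1944, 2304, 2664, 3024
Fifth differences: 360, 360, 360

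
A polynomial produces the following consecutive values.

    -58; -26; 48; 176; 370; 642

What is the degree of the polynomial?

D1: 32, 74, 128, 194, 272
D2: 42, 54, 66, 78
D3: 12, 12, 12
The third differences are constant, so the polynomial has degree 3.

3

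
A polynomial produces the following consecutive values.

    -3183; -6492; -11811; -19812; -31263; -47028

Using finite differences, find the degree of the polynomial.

4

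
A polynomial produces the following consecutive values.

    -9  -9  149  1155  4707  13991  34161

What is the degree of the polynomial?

0, 158, 1006, 3552, 9284, 20170
158, 848, 2546, 5732, 10886
690, 1698, 3186, 5154
1008, 1488, 1968
480, 480
The fifth differences are constant, so the polynomial has degree 5.

5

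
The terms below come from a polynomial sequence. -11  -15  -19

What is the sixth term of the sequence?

-31

D1: -4, -4
First differences constant at -4.
-19 − 4 = -23
-23 − 4 = -27
-27 − 4 = -31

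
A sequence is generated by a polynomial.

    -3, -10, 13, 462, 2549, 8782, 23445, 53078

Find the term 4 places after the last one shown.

557950

-7, 23, 449, 2087, 6233, 14663, 29633
30, 426, 1638, 4146, 8430, 14970
396, 1212, 2508, 4284, 6540
816, 1296, 1776, 2256
480, 480, 480
Fifth differences constant at 480.
2256 + 480 = 2736;  6540 + 2736 = 9276;  14970 + 9276 = 24246;  29633 + 24246 = 53879;  53078 + 53879 = 106957
2736 + 480 = 3216;  9276 + 3216 = 12492;  24246 + 12492 = 36738;  53879 + 36738 = 90617;  106957 + 90617 = 197574
3216 + 480 = 3696;  12492 + 3696 = 16188;  36738 + 16188 = 52926;  90617 + 52926 = 143543;  197574 + 143543 = 341117
3696 + 480 = 4176;  16188 + 4176 = 20364;  52926 + 20364 = 73290;  143543 + 73290 = 216833;  341117 + 216833 = 557950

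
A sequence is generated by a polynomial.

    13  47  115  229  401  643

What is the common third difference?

First differences: 34, 68, 114, 172, 242
Second differences: 34, 46, 58, 70
Third differences: 12, 12, 12

12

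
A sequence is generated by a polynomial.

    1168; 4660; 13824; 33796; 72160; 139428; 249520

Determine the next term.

420244

First differences: 3492 , 9164 , 19972 , 38364 , 67268 , 110092
Second differences: 5672 , 10808 , 18392 , 28904 , 42824
Third differences: 5136 , 7584 , 10512 , 13920
Fourth differences: 2448 , 2928 , 3408
Fifth differences: 480 , 480
Constant fifth difference = 480, so extend:
3408 + 480 = 3888;  13920 + 3888 = 17808;  42824 + 17808 = 60632;  110092 + 60632 = 170724;  249520 + 170724 = 420244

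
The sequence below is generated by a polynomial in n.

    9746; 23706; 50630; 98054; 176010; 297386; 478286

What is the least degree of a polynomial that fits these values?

5

Δ: 13960, 26924, 47424, 77956, 121376, 180900
Δ²: 12964, 20500, 30532, 43420, 59524
Δ³: 7536, 10032, 12888, 16104
Δ⁴: 2496, 2856, 3216
Δ⁵: 360, 360
The fifth differences are constant, so the polynomial has degree 5.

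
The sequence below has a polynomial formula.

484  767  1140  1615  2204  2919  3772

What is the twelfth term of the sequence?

10527

D1: 283  373  475  589  715  853
D2: 90  102  114  126  138
D3: 12  12  12  12
Constant third difference = 12, so extend:
138 + 12 = 150;  853 + 150 = 1003;  3772 + 1003 = 4775
150 + 12 = 162;  1003 + 162 = 1165;  4775 + 1165 = 5940
162 + 12 = 174;  1165 + 174 = 1339;  5940 + 1339 = 7279
174 + 12 = 186;  1339 + 186 = 1525;  7279 + 1525 = 8804
186 + 12 = 198;  1525 + 198 = 1723;  8804 + 1723 = 10527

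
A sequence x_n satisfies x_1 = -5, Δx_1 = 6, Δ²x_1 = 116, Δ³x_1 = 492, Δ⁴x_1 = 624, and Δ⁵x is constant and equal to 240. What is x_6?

9465

Build the table forward from the leading diagonal:
Δ⁵: 240  240  240  240  240  240
Δ⁴: 624  864  1104  1344  1584  1824
Δ³: 492  1116  1980  3084  4428  6012
Δ²: 116  608  1724  3704  6788  11216
Δ: 6  122  730  2454  6158  12946
x: -5  1  123  853  3307  9465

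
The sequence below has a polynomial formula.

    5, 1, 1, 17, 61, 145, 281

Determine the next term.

481

First differences: -4, 0, 16, 44, 84, 136
Second differences: 4, 16, 28, 40, 52
Third differences: 12, 12, 12, 12
Constant third difference = 12, so extend:
52 + 12 = 64;  136 + 64 = 200;  281 + 200 = 481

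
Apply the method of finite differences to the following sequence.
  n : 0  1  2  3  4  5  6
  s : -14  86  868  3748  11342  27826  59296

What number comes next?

114128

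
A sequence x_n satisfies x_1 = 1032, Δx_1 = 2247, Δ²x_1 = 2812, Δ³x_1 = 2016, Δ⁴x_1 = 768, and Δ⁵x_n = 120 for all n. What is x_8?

175773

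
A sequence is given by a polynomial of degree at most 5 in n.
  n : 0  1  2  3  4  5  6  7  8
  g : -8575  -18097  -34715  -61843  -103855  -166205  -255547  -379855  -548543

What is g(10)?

Δ: -9522, -16618, -27128, -42012, -62350, -89342, -124308, -168688
Δ²: -7096, -10510, -14884, -20338, -26992, -34966, -44380
Δ³: -3414, -4374, -5454, -6654, -7974, -9414
Δ⁴: -960, -1080, -1200, -1320, -1440
Δ⁵: -120, -120, -120, -120
Constant fifth difference = -120, so extend:
-1440 − 120 = -1560;  -9414 − 1560 = -10974;  -44380 − 10974 = -55354;  -168688 − 55354 = -224042;  -548543 − 224042 = -772585
-1560 − 120 = -1680;  -10974 − 1680 = -12654;  -55354 − 12654 = -68008;  -224042 − 68008 = -292050;  -772585 − 292050 = -1064635

-1064635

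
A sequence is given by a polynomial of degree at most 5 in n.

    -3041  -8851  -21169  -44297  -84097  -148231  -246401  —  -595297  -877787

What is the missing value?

Using the first 7 terms:
First differences: -5810  -12318  -23128  -39800  -64134  -98170
Second differences: -6508  -10810  -16672  -24334  -34036
Third differences: -4302  -5862  -7662  -9702
Fourth differences: -1560  -1800  -2040
Fifth differences: -240  -240
Constant fifth difference = -240.
Extend forward: -2040 − 240 = -2280;  -9702 − 2280 = -11982;  -34036 − 11982 = -46018;  -98170 − 46018 = -144188;  -246401 − 144188 = -390589

-390589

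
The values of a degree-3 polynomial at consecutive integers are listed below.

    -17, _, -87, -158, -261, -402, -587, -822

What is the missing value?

-42

Using the last 6 terms:
-71  -103  -141  -185  -235
-32  -38  -44  -50
-6  -6  -6
Constant third difference = -6.
Extend backward: -32 + 6 = -26;  -71 + 26 = -45;  -87 + 45 = -42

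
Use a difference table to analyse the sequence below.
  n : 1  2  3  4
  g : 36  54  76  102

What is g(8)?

246

First differences: 18, 22, 26
Second differences: 4, 4
Constant second difference = 4, so extend:
26 + 4 = 30;  102 + 30 = 132
30 + 4 = 34;  132 + 34 = 166
34 + 4 = 38;  166 + 38 = 204
38 + 4 = 42;  204 + 42 = 246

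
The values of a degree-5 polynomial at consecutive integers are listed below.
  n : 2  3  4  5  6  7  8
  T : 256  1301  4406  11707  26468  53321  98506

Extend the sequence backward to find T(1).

First differences: 1045, 3105, 7301, 14761, 26853, 45185
Second differences: 2060, 4196, 7460, 12092, 18332
Third differences: 2136, 3264, 4632, 6240
Fourth differences: 1128, 1368, 1608
Fifth differences: 240, 240
The fifth differences are constant at 240.
Work back: 1128 − 240 = 888;  2136 − 888 = 1248;  2060 − 1248 = 812;  1045 − 812 = 233;  256 − 233 = 23

23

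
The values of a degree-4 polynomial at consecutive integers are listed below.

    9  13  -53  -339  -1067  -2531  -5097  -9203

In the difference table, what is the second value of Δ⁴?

-72

First differences: 4, -66, -286, -728, -1464, -2566, -4106
Second differences: -70, -220, -442, -736, -1102, -1540
Third differences: -150, -222, -294, -366, -438
Fourth differences: -72, -72, -72, -72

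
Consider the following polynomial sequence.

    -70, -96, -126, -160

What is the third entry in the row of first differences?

-34

First differences: -26, -30, -34
Second differences: -4, -4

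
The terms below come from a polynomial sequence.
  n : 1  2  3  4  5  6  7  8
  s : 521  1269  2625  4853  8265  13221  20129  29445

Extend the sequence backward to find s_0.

D1: 748  1356  2228  3412  4956  6908  9316
D2: 608  872  1184  1544  1952  2408
D3: 264  312  360  408  456
D4: 48  48  48  48
The fourth differences are constant at 48.
Work back: 264 − 48 = 216;  608 − 216 = 392;  748 − 392 = 356;  521 − 356 = 165

165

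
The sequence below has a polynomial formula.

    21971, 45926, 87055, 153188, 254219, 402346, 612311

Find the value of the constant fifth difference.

Δ: 23955, 41129, 66133, 101031, 148127, 209965
Δ²: 17174, 25004, 34898, 47096, 61838
Δ³: 7830, 9894, 12198, 14742
Δ⁴: 2064, 2304, 2544
Δ⁵: 240, 240

240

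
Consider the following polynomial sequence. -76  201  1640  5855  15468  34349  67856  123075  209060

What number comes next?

337073

277  1439  4215  9613  18881  33507  55219  85985
1162  2776  5398  9268  14626  21712  30766
1614  2622  3870  5358  7086  9054
1008  1248  1488  1728  1968
240  240  240  240
The fifth differences are constant (240).
1968 + 240 = 2208;  9054 + 2208 = 11262;  30766 + 11262 = 42028;  85985 + 42028 = 128013;  209060 + 128013 = 337073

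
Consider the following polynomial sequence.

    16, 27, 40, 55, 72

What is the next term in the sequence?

91

D1: 11, 13, 15, 17
D2: 2, 2, 2
Second differences constant at 2.
17 + 2 = 19;  72 + 19 = 91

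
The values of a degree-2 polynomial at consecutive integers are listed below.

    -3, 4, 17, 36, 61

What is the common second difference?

First differences: 7, 13, 19, 25
Second differences: 6, 6, 6

6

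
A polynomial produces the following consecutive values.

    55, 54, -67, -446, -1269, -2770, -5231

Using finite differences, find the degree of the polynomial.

4

Δ: -1, -121, -379, -823, -1501, -2461
Δ²: -120, -258, -444, -678, -960
Δ³: -138, -186, -234, -282
Δ⁴: -48, -48, -48
The fourth differences are constant, so the polynomial has degree 4.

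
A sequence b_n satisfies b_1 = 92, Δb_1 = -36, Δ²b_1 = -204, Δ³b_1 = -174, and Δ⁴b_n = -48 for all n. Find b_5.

Build the table forward from the leading diagonal:
D4: -48, -48, -48, -48, -48
D3: -174, -222, -270, -318, -366
D2: -204, -378, -600, -870, -1188
D1: -36, -240, -618, -1218, -2088
b: 92, 56, -184, -802, -2020

-2020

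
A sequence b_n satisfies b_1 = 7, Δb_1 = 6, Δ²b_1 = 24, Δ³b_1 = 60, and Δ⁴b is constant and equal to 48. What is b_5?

463

Build the table forward from the leading diagonal:
Fourth differences: 48  48  48  48  48
Third differences: 60  108  156  204  252
Second differences: 24  84  192  348  552
First differences: 6  30  114  306  654
b: 7  13  43  157  463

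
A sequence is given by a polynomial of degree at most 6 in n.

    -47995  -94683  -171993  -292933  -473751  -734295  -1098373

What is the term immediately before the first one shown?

-21801

Δ: -46688, -77310, -120940, -180818, -260544, -364078
Δ²: -30622, -43630, -59878, -79726, -103534
Δ³: -13008, -16248, -19848, -23808
Δ⁴: -3240, -3600, -3960
Δ⁵: -360, -360
The fifth differences are constant at -360.
Work back: -3240 + 360 = -2880;  -13008 + 2880 = -10128;  -30622 + 10128 = -20494;  -46688 + 20494 = -26194;  -47995 + 26194 = -21801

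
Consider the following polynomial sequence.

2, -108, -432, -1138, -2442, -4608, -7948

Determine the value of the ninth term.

-110  -324  -706  -1304  -2166  -3340
-214  -382  -598  -862  -1174
-168  -216  -264  -312
-48  -48  -48
Constant fourth difference = -48, so extend:
-312 − 48 = -360;  -1174 − 360 = -1534;  -3340 − 1534 = -4874;  -7948 − 4874 = -12822
-360 − 48 = -408;  -1534 − 408 = -1942;  -4874 − 1942 = -6816;  -12822 − 6816 = -19638

-19638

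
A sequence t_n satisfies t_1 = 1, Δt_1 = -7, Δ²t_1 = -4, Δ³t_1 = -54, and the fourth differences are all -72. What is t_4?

-86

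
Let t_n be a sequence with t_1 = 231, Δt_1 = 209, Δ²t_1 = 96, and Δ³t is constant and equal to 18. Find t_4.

Build the table forward from the leading diagonal:
Δ³: 18, 18, 18, 18
Δ²: 96, 114, 132, 150
Δ: 209, 305, 419, 551
t: 231, 440, 745, 1164

1164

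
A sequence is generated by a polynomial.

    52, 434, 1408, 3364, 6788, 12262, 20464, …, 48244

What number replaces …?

Using the first 7 terms:
First differences: 382  974  1956  3424  5474  8202
Second differences: 592  982  1468  2050  2728
Third differences: 390  486  582  678
Fourth differences: 96  96  96
Constant fourth difference = 96.
Extend forward: 678 + 96 = 774;  2728 + 774 = 3502;  8202 + 3502 = 11704;  20464 + 11704 = 32168

32168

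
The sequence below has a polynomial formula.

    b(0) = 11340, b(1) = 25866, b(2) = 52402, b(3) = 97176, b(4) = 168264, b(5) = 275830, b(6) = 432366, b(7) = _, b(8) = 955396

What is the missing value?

Using the first 7 terms:
14526, 26536, 44774, 71088, 107566, 156536
12010, 18238, 26314, 36478, 48970
6228, 8076, 10164, 12492
1848, 2088, 2328
240, 240
Constant fifth difference = 240.
Extend forward: 2328 + 240 = 2568;  12492 + 2568 = 15060;  48970 + 15060 = 64030;  156536 + 64030 = 220566;  432366 + 220566 = 652932

652932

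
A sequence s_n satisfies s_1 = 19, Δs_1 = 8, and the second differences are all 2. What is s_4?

49

Build the table forward from the leading diagonal:
Second differences: 2  2  2  2
First differences: 8  10  12  14
s: 19  27  37  49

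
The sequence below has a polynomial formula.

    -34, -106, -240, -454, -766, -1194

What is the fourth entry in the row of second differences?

-116

First differences: -72, -134, -214, -312, -428
Second differences: -62, -80, -98, -116
Third differences: -18, -18, -18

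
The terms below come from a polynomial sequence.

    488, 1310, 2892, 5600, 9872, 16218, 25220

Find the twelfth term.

135480

Δ: 822, 1582, 2708, 4272, 6346, 9002
Δ²: 760, 1126, 1564, 2074, 2656
Δ³: 366, 438, 510, 582
Δ⁴: 72, 72, 72
Fourth differences constant at 72.
582 + 72 = 654;  2656 + 654 = 3310;  9002 + 3310 = 12312;  25220 + 12312 = 37532
654 + 72 = 726;  3310 + 726 = 4036;  12312 + 4036 = 16348;  37532 + 16348 = 53880
726 + 72 = 798;  4036 + 798 = 4834;  16348 + 4834 = 21182;  53880 + 21182 = 75062
798 + 72 = 870;  4834 + 870 = 5704;  21182 + 5704 = 26886;  75062 + 26886 = 101948
870 + 72 = 942;  5704 + 942 = 6646;  26886 + 6646 = 33532;  101948 + 33532 = 135480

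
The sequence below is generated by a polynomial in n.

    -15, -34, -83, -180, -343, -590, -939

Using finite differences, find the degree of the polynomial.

3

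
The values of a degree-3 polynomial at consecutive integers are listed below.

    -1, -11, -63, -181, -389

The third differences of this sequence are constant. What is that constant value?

D1: -10, -52, -118, -208
D2: -42, -66, -90
D3: -24, -24

-24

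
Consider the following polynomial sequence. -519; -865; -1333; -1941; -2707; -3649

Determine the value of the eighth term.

D1: -346, -468, -608, -766, -942
D2: -122, -140, -158, -176
D3: -18, -18, -18
Constant third difference = -18, so extend:
-176 − 18 = -194;  -942 − 194 = -1136;  -3649 − 1136 = -4785
-194 − 18 = -212;  -1136 − 212 = -1348;  -4785 − 1348 = -6133

-6133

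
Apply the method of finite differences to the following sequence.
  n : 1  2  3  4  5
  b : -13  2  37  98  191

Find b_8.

Δ: 15  35  61  93
Δ²: 20  26  32
Δ³: 6  6
Third differences constant at 6.
32 + 6 = 38;  93 + 38 = 131;  191 + 131 = 322
38 + 6 = 44;  131 + 44 = 175;  322 + 175 = 497
44 + 6 = 50;  175 + 50 = 225;  497 + 225 = 722

722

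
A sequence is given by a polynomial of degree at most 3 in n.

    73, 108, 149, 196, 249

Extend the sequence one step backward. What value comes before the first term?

44

First differences: 35  41  47  53
Second differences: 6  6  6
The second differences are constant at 6.
Work back: 35 − 6 = 29;  73 − 29 = 44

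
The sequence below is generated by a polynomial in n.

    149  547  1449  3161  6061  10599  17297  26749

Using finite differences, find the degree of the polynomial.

4

Δ: 398, 902, 1712, 2900, 4538, 6698, 9452
Δ²: 504, 810, 1188, 1638, 2160, 2754
Δ³: 306, 378, 450, 522, 594
Δ⁴: 72, 72, 72, 72
The fourth differences are constant, so the polynomial has degree 4.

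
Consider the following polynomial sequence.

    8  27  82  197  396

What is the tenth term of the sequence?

3491

19, 55, 115, 199
36, 60, 84
24, 24
The third differences are constant (24).
84 + 24 = 108;  199 + 108 = 307;  396 + 307 = 703
108 + 24 = 132;  307 + 132 = 439;  703 + 439 = 1142
132 + 24 = 156;  439 + 156 = 595;  1142 + 595 = 1737
156 + 24 = 180;  595 + 180 = 775;  1737 + 775 = 2512
180 + 24 = 204;  775 + 204 = 979;  2512 + 979 = 3491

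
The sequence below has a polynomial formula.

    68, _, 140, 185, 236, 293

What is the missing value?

101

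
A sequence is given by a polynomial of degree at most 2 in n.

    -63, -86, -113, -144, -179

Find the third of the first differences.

-31

Δ: -23, -27, -31, -35
Δ²: -4, -4, -4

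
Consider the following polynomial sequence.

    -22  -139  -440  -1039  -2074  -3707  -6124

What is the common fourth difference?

-24

D1: -117, -301, -599, -1035, -1633, -2417
D2: -184, -298, -436, -598, -784
D3: -114, -138, -162, -186
D4: -24, -24, -24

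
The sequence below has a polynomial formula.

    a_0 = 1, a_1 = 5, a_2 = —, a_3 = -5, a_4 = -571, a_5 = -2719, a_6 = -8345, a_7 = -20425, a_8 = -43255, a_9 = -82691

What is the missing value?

Using the last 7 terms:
Δ: -566  -2148  -5626  -12080  -22830  -39436
Δ²: -1582  -3478  -6454  -10750  -16606
Δ³: -1896  -2976  -4296  -5856
Δ⁴: -1080  -1320  -1560
Δ⁵: -240  -240
Constant fifth difference = -240.
Extend backward: -1080 + 240 = -840;  -1896 + 840 = -1056;  -1582 + 1056 = -526;  -566 + 526 = -40;  -5 + 40 = 35

35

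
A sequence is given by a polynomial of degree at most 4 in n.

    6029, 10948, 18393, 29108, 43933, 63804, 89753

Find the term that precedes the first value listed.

First differences: 4919, 7445, 10715, 14825, 19871, 25949
Second differences: 2526, 3270, 4110, 5046, 6078
Third differences: 744, 840, 936, 1032
Fourth differences: 96, 96, 96
The fourth differences are constant at 96.
Work back: 744 − 96 = 648;  2526 − 648 = 1878;  4919 − 1878 = 3041;  6029 − 3041 = 2988

2988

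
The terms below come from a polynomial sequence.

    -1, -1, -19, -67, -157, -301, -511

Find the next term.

0, -18, -48, -90, -144, -210
-18, -30, -42, -54, -66
-12, -12, -12, -12
The third differences are constant (-12).
-66 − 12 = -78;  -210 − 78 = -288;  -511 − 288 = -799

-799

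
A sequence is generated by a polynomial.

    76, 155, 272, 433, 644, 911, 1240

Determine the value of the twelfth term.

4025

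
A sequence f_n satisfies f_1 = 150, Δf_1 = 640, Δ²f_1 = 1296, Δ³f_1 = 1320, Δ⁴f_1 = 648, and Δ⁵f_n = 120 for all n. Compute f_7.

Build the table forward from the leading diagonal:
Δ⁵: 120, 120, 120, 120, 120, 120, 120
Δ⁴: 648, 768, 888, 1008, 1128, 1248, 1368
Δ³: 1320, 1968, 2736, 3624, 4632, 5760, 7008
Δ²: 1296, 2616, 4584, 7320, 10944, 15576, 21336
Δ: 640, 1936, 4552, 9136, 16456, 27400, 42976
f: 150, 790, 2726, 7278, 16414, 32870, 60270

60270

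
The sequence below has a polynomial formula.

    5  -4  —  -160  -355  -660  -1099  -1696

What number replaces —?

-51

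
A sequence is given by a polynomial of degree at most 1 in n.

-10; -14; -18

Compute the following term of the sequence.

D1: -4, -4
Constant first difference = -4, so extend:
-18 − 4 = -22

-22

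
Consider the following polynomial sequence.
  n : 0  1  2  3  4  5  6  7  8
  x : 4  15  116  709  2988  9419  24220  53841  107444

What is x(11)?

554525

11, 101, 593, 2279, 6431, 14801, 29621, 53603
90, 492, 1686, 4152, 8370, 14820, 23982
402, 1194, 2466, 4218, 6450, 9162
792, 1272, 1752, 2232, 2712
480, 480, 480, 480
Fifth differences constant at 480.
2712 + 480 = 3192;  9162 + 3192 = 12354;  23982 + 12354 = 36336;  53603 + 36336 = 89939;  107444 + 89939 = 197383
3192 + 480 = 3672;  12354 + 3672 = 16026;  36336 + 16026 = 52362;  89939 + 52362 = 142301;  197383 + 142301 = 339684
3672 + 480 = 4152;  16026 + 4152 = 20178;  52362 + 20178 = 72540;  142301 + 72540 = 214841;  339684 + 214841 = 554525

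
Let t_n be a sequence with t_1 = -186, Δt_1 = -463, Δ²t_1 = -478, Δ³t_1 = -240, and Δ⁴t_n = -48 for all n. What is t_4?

-3249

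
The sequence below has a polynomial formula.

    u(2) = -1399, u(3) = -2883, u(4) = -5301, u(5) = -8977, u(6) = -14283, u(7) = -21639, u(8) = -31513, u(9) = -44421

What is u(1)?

-573

-1484, -2418, -3676, -5306, -7356, -9874, -12908
-934, -1258, -1630, -2050, -2518, -3034
-324, -372, -420, -468, -516
-48, -48, -48, -48
The fourth differences are constant at -48.
Work back: -324 + 48 = -276;  -934 + 276 = -658;  -1484 + 658 = -826;  -1399 + 826 = -573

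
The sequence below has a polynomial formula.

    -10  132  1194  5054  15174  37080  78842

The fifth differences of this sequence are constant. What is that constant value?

D1: 142, 1062, 3860, 10120, 21906, 41762
D2: 920, 2798, 6260, 11786, 19856
D3: 1878, 3462, 5526, 8070
D4: 1584, 2064, 2544
D5: 480, 480

480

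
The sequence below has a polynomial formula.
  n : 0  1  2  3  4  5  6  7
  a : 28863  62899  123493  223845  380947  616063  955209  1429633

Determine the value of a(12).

D1: 34036, 60594, 100352, 157102, 235116, 339146, 474424
D2: 26558, 39758, 56750, 78014, 104030, 135278
D3: 13200, 16992, 21264, 26016, 31248
D4: 3792, 4272, 4752, 5232
D5: 480, 480, 480
Constant fifth difference = 480, so extend:
5232 + 480 = 5712;  31248 + 5712 = 36960;  135278 + 36960 = 172238;  474424 + 172238 = 646662;  1429633 + 646662 = 2076295
5712 + 480 = 6192;  36960 + 6192 = 43152;  172238 + 43152 = 215390;  646662 + 215390 = 862052;  2076295 + 862052 = 2938347
6192 + 480 = 6672;  43152 + 6672 = 49824;  215390 + 49824 = 265214;  862052 + 265214 = 1127266;  2938347 + 1127266 = 4065613
6672 + 480 = 7152;  49824 + 7152 = 56976;  265214 + 56976 = 322190;  1127266 + 322190 = 1449456;  4065613 + 1449456 = 5515069
7152 + 480 = 7632;  56976 + 7632 = 64608;  322190 + 64608 = 386798;  1449456 + 386798 = 1836254;  5515069 + 1836254 = 7351323

7351323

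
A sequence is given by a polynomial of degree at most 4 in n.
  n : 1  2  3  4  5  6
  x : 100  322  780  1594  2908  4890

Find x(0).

18

Δ: 222, 458, 814, 1314, 1982
Δ²: 236, 356, 500, 668
Δ³: 120, 144, 168
Δ⁴: 24, 24
The fourth differences are constant at 24.
Work back: 120 − 24 = 96;  236 − 96 = 140;  222 − 140 = 82;  100 − 82 = 18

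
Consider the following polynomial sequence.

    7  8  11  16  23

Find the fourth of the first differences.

First differences: 1, 3, 5, 7
Second differences: 2, 2, 2

7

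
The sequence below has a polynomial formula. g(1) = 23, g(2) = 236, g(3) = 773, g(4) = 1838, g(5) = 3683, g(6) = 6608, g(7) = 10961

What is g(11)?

First differences: 213  537  1065  1845  2925  4353
Second differences: 324  528  780  1080  1428
Third differences: 204  252  300  348
Fourth differences: 48  48  48
Constant fourth difference = 48, so extend:
348 + 48 = 396;  1428 + 396 = 1824;  4353 + 1824 = 6177;  10961 + 6177 = 17138
396 + 48 = 444;  1824 + 444 = 2268;  6177 + 2268 = 8445;  17138 + 8445 = 25583
444 + 48 = 492;  2268 + 492 = 2760;  8445 + 2760 = 11205;  25583 + 11205 = 36788
492 + 48 = 540;  2760 + 540 = 3300;  11205 + 3300 = 14505;  36788 + 14505 = 51293

51293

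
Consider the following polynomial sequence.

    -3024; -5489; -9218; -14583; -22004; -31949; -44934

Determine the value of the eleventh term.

-139274

D1: -2465 , -3729 , -5365 , -7421 , -9945 , -12985
D2: -1264 , -1636 , -2056 , -2524 , -3040
D3: -372 , -420 , -468 , -516
D4: -48 , -48 , -48
Constant fourth difference = -48, so extend:
-516 − 48 = -564;  -3040 − 564 = -3604;  -12985 − 3604 = -16589;  -44934 − 16589 = -61523
-564 − 48 = -612;  -3604 − 612 = -4216;  -16589 − 4216 = -20805;  -61523 − 20805 = -82328
-612 − 48 = -660;  -4216 − 660 = -4876;  -20805 − 4876 = -25681;  -82328 − 25681 = -108009
-660 − 48 = -708;  -4876 − 708 = -5584;  -25681 − 5584 = -31265;  -108009 − 31265 = -139274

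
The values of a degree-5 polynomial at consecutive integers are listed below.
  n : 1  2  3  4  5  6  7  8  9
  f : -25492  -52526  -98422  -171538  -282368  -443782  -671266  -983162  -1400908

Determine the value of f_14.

Δ: -27034 , -45896 , -73116 , -110830 , -161414 , -227484 , -311896 , -417746
Δ²: -18862 , -27220 , -37714 , -50584 , -66070 , -84412 , -105850
Δ³: -8358 , -10494 , -12870 , -15486 , -18342 , -21438
Δ⁴: -2136 , -2376 , -2616 , -2856 , -3096
Δ⁵: -240 , -240 , -240 , -240
Constant fifth difference = -240, so extend:
-3096 − 240 = -3336;  -21438 − 3336 = -24774;  -105850 − 24774 = -130624;  -417746 − 130624 = -548370;  -1400908 − 548370 = -1949278
-3336 − 240 = -3576;  -24774 − 3576 = -28350;  -130624 − 28350 = -158974;  -548370 − 158974 = -707344;  -1949278 − 707344 = -2656622
-3576 − 240 = -3816;  -28350 − 3816 = -32166;  -158974 − 32166 = -191140;  -707344 − 191140 = -898484;  -2656622 − 898484 = -3555106
-3816 − 240 = -4056;  -32166 − 4056 = -36222;  -191140 − 36222 = -227362;  -898484 − 227362 = -1125846;  -3555106 − 1125846 = -4680952
-4056 − 240 = -4296;  -36222 − 4296 = -40518;  -227362 − 40518 = -267880;  -1125846 − 267880 = -1393726;  -4680952 − 1393726 = -6074678

-6074678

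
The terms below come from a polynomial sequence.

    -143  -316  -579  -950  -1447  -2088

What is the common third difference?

-18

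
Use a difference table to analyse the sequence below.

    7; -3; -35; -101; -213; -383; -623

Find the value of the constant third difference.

-12

D1: -10, -32, -66, -112, -170, -240
D2: -22, -34, -46, -58, -70
D3: -12, -12, -12, -12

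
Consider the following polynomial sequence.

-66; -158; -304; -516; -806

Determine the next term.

-1186

Δ: -92  -146  -212  -290
Δ²: -54  -66  -78
Δ³: -12  -12
Constant third difference = -12, so extend:
-78 − 12 = -90;  -290 − 90 = -380;  -806 − 380 = -1186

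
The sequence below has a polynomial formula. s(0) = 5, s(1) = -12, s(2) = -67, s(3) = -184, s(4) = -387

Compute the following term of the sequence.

-700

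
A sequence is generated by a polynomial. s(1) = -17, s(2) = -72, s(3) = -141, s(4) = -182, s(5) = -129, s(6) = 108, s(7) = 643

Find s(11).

8883

-55, -69, -41, 53, 237, 535
-14, 28, 94, 184, 298
42, 66, 90, 114
24, 24, 24
The fourth differences are constant (24).
114 + 24 = 138;  298 + 138 = 436;  535 + 436 = 971;  643 + 971 = 1614
138 + 24 = 162;  436 + 162 = 598;  971 + 598 = 1569;  1614 + 1569 = 3183
162 + 24 = 186;  598 + 186 = 784;  1569 + 784 = 2353;  3183 + 2353 = 5536
186 + 24 = 210;  784 + 210 = 994;  2353 + 994 = 3347;  5536 + 3347 = 8883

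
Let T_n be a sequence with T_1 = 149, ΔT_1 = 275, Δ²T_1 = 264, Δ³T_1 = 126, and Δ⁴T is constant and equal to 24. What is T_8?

12868

Build the table forward from the leading diagonal:
Δ⁴: 24  24  24  24  24  24  24  24
Δ³: 126  150  174  198  222  246  270  294
Δ²: 264  390  540  714  912  1134  1380  1650
Δ: 275  539  929  1469  2183  3095  4229  5609
T: 149  424  963  1892  3361  5544  8639  12868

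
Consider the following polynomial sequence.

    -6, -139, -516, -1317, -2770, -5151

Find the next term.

D1: -133  -377  -801  -1453  -2381
D2: -244  -424  -652  -928
D3: -180  -228  -276
D4: -48  -48
Constant fourth difference = -48, so extend:
-276 − 48 = -324;  -928 − 324 = -1252;  -2381 − 1252 = -3633;  -5151 − 3633 = -8784

-8784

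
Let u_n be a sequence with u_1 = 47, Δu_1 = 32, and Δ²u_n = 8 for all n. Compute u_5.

Build the table forward from the leading diagonal:
D2: 8  8  8  8  8
D1: 32  40  48  56  64
u: 47  79  119  167  223

223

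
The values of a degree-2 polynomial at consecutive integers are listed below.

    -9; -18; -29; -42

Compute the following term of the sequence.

D1: -9  -11  -13
D2: -2  -2
Second differences constant at -2.
-13 − 2 = -15;  -42 − 15 = -57

-57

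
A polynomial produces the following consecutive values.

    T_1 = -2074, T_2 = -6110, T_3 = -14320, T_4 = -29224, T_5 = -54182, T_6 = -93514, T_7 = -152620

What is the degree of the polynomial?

First differences: -4036, -8210, -14904, -24958, -39332, -59106
Second differences: -4174, -6694, -10054, -14374, -19774
Third differences: -2520, -3360, -4320, -5400
Fourth differences: -840, -960, -1080
Fifth differences: -120, -120
The fifth differences are constant, so the polynomial has degree 5.

5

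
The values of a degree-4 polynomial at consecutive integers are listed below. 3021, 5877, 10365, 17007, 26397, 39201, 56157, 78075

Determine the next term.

Δ: 2856  4488  6642  9390  12804  16956  21918
Δ²: 1632  2154  2748  3414  4152  4962
Δ³: 522  594  666  738  810
Δ⁴: 72  72  72  72
Constant fourth difference = 72, so extend:
810 + 72 = 882;  4962 + 882 = 5844;  21918 + 5844 = 27762;  78075 + 27762 = 105837

105837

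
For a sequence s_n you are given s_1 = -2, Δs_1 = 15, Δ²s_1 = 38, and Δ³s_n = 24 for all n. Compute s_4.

181

Build the table forward from the leading diagonal:
D3: 24  24  24  24
D2: 38  62  86  110
D1: 15  53  115  201
s: -2  13  66  181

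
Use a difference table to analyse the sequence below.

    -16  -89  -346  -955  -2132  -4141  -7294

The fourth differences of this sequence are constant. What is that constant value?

-48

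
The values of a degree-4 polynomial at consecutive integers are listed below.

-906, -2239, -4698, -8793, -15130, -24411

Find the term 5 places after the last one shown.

First differences: -1333 , -2459 , -4095 , -6337 , -9281
Second differences: -1126 , -1636 , -2242 , -2944
Third differences: -510 , -606 , -702
Fourth differences: -96 , -96
The fourth differences are constant (-96).
-702 − 96 = -798;  -2944 − 798 = -3742;  -9281 − 3742 = -13023;  -24411 − 13023 = -37434
-798 − 96 = -894;  -3742 − 894 = -4636;  -13023 − 4636 = -17659;  -37434 − 17659 = -55093
-894 − 96 = -990;  -4636 − 990 = -5626;  -17659 − 5626 = -23285;  -55093 − 23285 = -78378
-990 − 96 = -1086;  -5626 − 1086 = -6712;  -23285 − 6712 = -29997;  -78378 − 29997 = -108375
-1086 − 96 = -1182;  -6712 − 1182 = -7894;  -29997 − 7894 = -37891;  -108375 − 37891 = -146266

-146266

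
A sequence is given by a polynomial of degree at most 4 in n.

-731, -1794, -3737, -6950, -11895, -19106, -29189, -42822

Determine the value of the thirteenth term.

-193007

-1063, -1943, -3213, -4945, -7211, -10083, -13633
-880, -1270, -1732, -2266, -2872, -3550
-390, -462, -534, -606, -678
-72, -72, -72, -72
The fourth differences are constant (-72).
-678 − 72 = -750;  -3550 − 750 = -4300;  -13633 − 4300 = -17933;  -42822 − 17933 = -60755
-750 − 72 = -822;  -4300 − 822 = -5122;  -17933 − 5122 = -23055;  -60755 − 23055 = -83810
-822 − 72 = -894;  -5122 − 894 = -6016;  -23055 − 6016 = -29071;  -83810 − 29071 = -112881
-894 − 72 = -966;  -6016 − 966 = -6982;  -29071 − 6982 = -36053;  -112881 − 36053 = -148934
-966 − 72 = -1038;  -6982 − 1038 = -8020;  -36053 − 8020 = -44073;  -148934 − 44073 = -193007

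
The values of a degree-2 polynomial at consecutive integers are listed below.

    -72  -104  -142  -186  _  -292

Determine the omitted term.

-236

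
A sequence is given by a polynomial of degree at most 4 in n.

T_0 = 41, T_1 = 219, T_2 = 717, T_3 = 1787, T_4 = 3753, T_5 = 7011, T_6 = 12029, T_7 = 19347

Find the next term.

Δ: 178 , 498 , 1070 , 1966 , 3258 , 5018 , 7318
Δ²: 320 , 572 , 896 , 1292 , 1760 , 2300
Δ³: 252 , 324 , 396 , 468 , 540
Δ⁴: 72 , 72 , 72 , 72
The fourth differences are constant (72).
540 + 72 = 612;  2300 + 612 = 2912;  7318 + 2912 = 10230;  19347 + 10230 = 29577

29577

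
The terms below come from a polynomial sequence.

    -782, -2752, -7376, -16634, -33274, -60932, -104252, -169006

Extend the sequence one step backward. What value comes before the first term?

Δ: -1970, -4624, -9258, -16640, -27658, -43320, -64754
Δ²: -2654, -4634, -7382, -11018, -15662, -21434
Δ³: -1980, -2748, -3636, -4644, -5772
Δ⁴: -768, -888, -1008, -1128
Δ⁵: -120, -120, -120
The fifth differences are constant at -120.
Work back: -768 + 120 = -648;  -1980 + 648 = -1332;  -2654 + 1332 = -1322;  -1970 + 1322 = -648;  -782 + 648 = -134

-134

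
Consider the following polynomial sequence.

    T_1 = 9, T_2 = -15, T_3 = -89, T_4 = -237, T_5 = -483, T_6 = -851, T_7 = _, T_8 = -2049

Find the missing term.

-1365

Using the first 6 terms:
-24  -74  -148  -246  -368
-50  -74  -98  -122
-24  -24  -24
Constant third difference = -24.
Extend forward: -122 − 24 = -146;  -368 − 146 = -514;  -851 − 514 = -1365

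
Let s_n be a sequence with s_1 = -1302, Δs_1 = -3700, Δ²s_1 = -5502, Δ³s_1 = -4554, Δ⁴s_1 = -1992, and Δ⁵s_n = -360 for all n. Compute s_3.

-14204

Build the table forward from the leading diagonal:
D5: -360, -360, -360
D4: -1992, -2352, -2712
D3: -4554, -6546, -8898
D2: -5502, -10056, -16602
D1: -3700, -9202, -19258
s: -1302, -5002, -14204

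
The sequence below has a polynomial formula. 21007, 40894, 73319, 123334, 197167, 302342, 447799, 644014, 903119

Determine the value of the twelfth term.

19887  32425  50015  73833  105175  145457  196215  259105
12538  17590  23818  31342  40282  50758  62890
5052  6228  7524  8940  10476  12132
1176  1296  1416  1536  1656
120  120  120  120
Constant fifth difference = 120, so extend:
1656 + 120 = 1776;  12132 + 1776 = 13908;  62890 + 13908 = 76798;  259105 + 76798 = 335903;  903119 + 335903 = 1239022
1776 + 120 = 1896;  13908 + 1896 = 15804;  76798 + 15804 = 92602;  335903 + 92602 = 428505;  1239022 + 428505 = 1667527
1896 + 120 = 2016;  15804 + 2016 = 17820;  92602 + 17820 = 110422;  428505 + 110422 = 538927;  1667527 + 538927 = 2206454

2206454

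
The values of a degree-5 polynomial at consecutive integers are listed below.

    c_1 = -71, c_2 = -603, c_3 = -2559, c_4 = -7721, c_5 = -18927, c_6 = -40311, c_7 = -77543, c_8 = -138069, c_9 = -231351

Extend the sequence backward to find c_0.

D1: -532  -1956  -5162  -11206  -21384  -37232  -60526  -93282
D2: -1424  -3206  -6044  -10178  -15848  -23294  -32756
D3: -1782  -2838  -4134  -5670  -7446  -9462
D4: -1056  -1296  -1536  -1776  -2016
D5: -240  -240  -240  -240
The fifth differences are constant at -240.
Work back: -1056 + 240 = -816;  -1782 + 816 = -966;  -1424 + 966 = -458;  -532 + 458 = -74;  -71 + 74 = 3

3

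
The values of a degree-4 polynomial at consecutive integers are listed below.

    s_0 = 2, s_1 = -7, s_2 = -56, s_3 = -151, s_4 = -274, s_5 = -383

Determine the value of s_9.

D1: -9, -49, -95, -123, -109
D2: -40, -46, -28, 14
D3: -6, 18, 42
D4: 24, 24
The fourth differences are constant (24).
42 + 24 = 66;  14 + 66 = 80;  -109 + 80 = -29;  -383 − 29 = -412
66 + 24 = 90;  80 + 90 = 170;  -29 + 170 = 141;  -412 + 141 = -271
90 + 24 = 114;  170 + 114 = 284;  141 + 284 = 425;  -271 + 425 = 154
114 + 24 = 138;  284 + 138 = 422;  425 + 422 = 847;  154 + 847 = 1001

1001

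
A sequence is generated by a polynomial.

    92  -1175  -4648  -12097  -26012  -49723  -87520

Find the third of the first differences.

-7449

Δ: -1267, -3473, -7449, -13915, -23711, -37797
Δ²: -2206, -3976, -6466, -9796, -14086
Δ³: -1770, -2490, -3330, -4290
Δ⁴: -720, -840, -960
Δ⁵: -120, -120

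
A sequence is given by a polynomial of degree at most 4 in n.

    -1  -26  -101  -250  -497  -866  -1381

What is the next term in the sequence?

-2066

Δ: -25, -75, -149, -247, -369, -515
Δ²: -50, -74, -98, -122, -146
Δ³: -24, -24, -24, -24
Constant third difference = -24, so extend:
-146 − 24 = -170;  -515 − 170 = -685;  -1381 − 685 = -2066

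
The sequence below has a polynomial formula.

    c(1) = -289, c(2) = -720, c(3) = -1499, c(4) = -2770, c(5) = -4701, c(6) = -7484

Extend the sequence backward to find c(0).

-86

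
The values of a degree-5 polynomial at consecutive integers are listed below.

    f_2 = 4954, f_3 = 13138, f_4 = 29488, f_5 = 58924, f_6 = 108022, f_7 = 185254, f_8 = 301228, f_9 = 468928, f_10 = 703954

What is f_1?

1432

8184  16350  29436  49098  77232  115974  167700  235026
8166  13086  19662  28134  38742  51726  67326
4920  6576  8472  10608  12984  15600
1656  1896  2136  2376  2616
240  240  240  240
The fifth differences are constant at 240.
Work back: 1656 − 240 = 1416;  4920 − 1416 = 3504;  8166 − 3504 = 4662;  8184 − 4662 = 3522;  4954 − 3522 = 1432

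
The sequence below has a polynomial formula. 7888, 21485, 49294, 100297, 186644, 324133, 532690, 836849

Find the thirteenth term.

5033404

13597, 27809, 51003, 86347, 137489, 208557, 304159
14212, 23194, 35344, 51142, 71068, 95602
8982, 12150, 15798, 19926, 24534
3168, 3648, 4128, 4608
480, 480, 480
Constant fifth difference = 480, so extend:
4608 + 480 = 5088;  24534 + 5088 = 29622;  95602 + 29622 = 125224;  304159 + 125224 = 429383;  836849 + 429383 = 1266232
5088 + 480 = 5568;  29622 + 5568 = 35190;  125224 + 35190 = 160414;  429383 + 160414 = 589797;  1266232 + 589797 = 1856029
5568 + 480 = 6048;  35190 + 6048 = 41238;  160414 + 41238 = 201652;  589797 + 201652 = 791449;  1856029 + 791449 = 2647478
6048 + 480 = 6528;  41238 + 6528 = 47766;  201652 + 47766 = 249418;  791449 + 249418 = 1040867;  2647478 + 1040867 = 3688345
6528 + 480 = 7008;  47766 + 7008 = 54774;  249418 + 54774 = 304192;  1040867 + 304192 = 1345059;  3688345 + 1345059 = 5033404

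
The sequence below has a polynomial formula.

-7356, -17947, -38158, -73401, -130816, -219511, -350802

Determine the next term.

First differences: -10591  -20211  -35243  -57415  -88695  -131291
Second differences: -9620  -15032  -22172  -31280  -42596
Third differences: -5412  -7140  -9108  -11316
Fourth differences: -1728  -1968  -2208
Fifth differences: -240  -240
Constant fifth difference = -240, so extend:
-2208 − 240 = -2448;  -11316 − 2448 = -13764;  -42596 − 13764 = -56360;  -131291 − 56360 = -187651;  -350802 − 187651 = -538453

-538453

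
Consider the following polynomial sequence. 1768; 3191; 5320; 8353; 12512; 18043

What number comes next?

25216

First differences: 1423  2129  3033  4159  5531
Second differences: 706  904  1126  1372
Third differences: 198  222  246
Fourth differences: 24  24
Fourth differences constant at 24.
246 + 24 = 270;  1372 + 270 = 1642;  5531 + 1642 = 7173;  18043 + 7173 = 25216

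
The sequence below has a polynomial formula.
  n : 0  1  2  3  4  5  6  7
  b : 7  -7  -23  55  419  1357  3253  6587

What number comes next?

11935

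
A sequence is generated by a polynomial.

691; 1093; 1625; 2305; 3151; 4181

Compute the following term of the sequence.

402, 532, 680, 846, 1030
130, 148, 166, 184
18, 18, 18
The third differences are constant (18).
184 + 18 = 202;  1030 + 202 = 1232;  4181 + 1232 = 5413

5413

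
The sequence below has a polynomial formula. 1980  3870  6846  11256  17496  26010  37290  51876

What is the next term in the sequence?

70356

1890, 2976, 4410, 6240, 8514, 11280, 14586
1086, 1434, 1830, 2274, 2766, 3306
348, 396, 444, 492, 540
48, 48, 48, 48
Constant fourth difference = 48, so extend:
540 + 48 = 588;  3306 + 588 = 3894;  14586 + 3894 = 18480;  51876 + 18480 = 70356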